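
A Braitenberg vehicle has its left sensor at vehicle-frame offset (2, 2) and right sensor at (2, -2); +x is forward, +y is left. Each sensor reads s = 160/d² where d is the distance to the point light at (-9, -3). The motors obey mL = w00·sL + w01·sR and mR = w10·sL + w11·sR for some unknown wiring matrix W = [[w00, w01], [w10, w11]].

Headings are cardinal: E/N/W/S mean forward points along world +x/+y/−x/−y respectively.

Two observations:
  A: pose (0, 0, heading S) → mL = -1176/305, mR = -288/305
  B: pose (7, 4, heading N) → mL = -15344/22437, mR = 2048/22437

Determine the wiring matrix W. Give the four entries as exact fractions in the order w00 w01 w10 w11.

obs A: pose=(0,0,S) → sL=80/61, sR=16/5, mL=-1176/305, mR=-288/305
obs B: pose=(7,4,N) → sL=160/277, sR=32/81, mL=-15344/22437, mR=2048/22437
sensor matrix S = [[80/61, 16/5], [160/277, 32/81]]; det S = -1820672/1368657
solve [mL_A; mL_B] = S·[w00; w01] and [mR_A; mR_B] = S·[w10; w11]:
  w00 = -1/2, w01 = -1, w10 = 1/2, w11 = -1/2

-1/2 -1 1/2 -1/2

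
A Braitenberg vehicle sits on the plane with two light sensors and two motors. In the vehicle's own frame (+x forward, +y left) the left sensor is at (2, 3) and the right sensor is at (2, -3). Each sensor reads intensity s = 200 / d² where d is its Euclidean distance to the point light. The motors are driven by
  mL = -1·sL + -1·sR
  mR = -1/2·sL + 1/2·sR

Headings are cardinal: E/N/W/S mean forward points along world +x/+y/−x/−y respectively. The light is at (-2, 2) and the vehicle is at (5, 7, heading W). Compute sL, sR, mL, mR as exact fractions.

200/29 200/89 -23600/2581 -6000/2581

left sensor world pos  = (3, 4); dL² = 29
right sensor world pos = (3, 10); dR² = 89
sL = 200/29 = 200/29
sR = 200/89 = 200/89
mL = -1·sL + -1·sR = -23600/2581
mR = -1/2·sL + 1/2·sR = -6000/2581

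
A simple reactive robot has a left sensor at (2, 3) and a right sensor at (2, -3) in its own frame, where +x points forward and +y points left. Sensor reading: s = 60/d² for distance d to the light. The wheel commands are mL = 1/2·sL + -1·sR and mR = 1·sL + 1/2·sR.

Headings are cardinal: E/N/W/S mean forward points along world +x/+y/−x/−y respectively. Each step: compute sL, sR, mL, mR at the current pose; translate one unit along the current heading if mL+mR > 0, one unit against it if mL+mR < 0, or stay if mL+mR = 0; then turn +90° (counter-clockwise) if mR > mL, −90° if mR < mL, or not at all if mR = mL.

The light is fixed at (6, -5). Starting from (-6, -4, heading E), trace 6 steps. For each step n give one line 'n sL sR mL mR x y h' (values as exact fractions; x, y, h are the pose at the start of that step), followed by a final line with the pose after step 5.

0 15/29 15/26 -120/377 1215/1508 -6 -4 E
1 12/41 60/73 -2022/2993 2106/2993 -5 -4 N
2 6/17 30/97 -219/1649 837/1649 -5 -3 W
3 20/27 4/15 14/135 118/135 -6 -3 S
4 15/29 15/26 -120/377 1215/1508 -6 -4 E
5 12/41 60/73 -2022/2993 2106/2993 -5 -4 N
final -5 -3 W

n=0: pose=(-6,-4,E); sL=15/29, sR=15/26; mL=-120/377, mR=1215/1508; mL+mR=735/1508 → advance +1; mR−mL=1695/1508 → turn +1·90°
n=1: pose=(-5,-4,N); sL=12/41, sR=60/73; mL=-2022/2993, mR=2106/2993; mL+mR=84/2993 → advance +1; mR−mL=4128/2993 → turn +1·90°
n=2: pose=(-5,-3,W); sL=6/17, sR=30/97; mL=-219/1649, mR=837/1649; mL+mR=618/1649 → advance +1; mR−mL=1056/1649 → turn +1·90°
n=3: pose=(-6,-3,S); sL=20/27, sR=4/15; mL=14/135, mR=118/135; mL+mR=44/45 → advance +1; mR−mL=104/135 → turn +1·90°
n=4: pose=(-6,-4,E); sL=15/29, sR=15/26; mL=-120/377, mR=1215/1508; mL+mR=735/1508 → advance +1; mR−mL=1695/1508 → turn +1·90°
n=5: pose=(-5,-4,N); sL=12/41, sR=60/73; mL=-2022/2993, mR=2106/2993; mL+mR=84/2993 → advance +1; mR−mL=4128/2993 → turn +1·90°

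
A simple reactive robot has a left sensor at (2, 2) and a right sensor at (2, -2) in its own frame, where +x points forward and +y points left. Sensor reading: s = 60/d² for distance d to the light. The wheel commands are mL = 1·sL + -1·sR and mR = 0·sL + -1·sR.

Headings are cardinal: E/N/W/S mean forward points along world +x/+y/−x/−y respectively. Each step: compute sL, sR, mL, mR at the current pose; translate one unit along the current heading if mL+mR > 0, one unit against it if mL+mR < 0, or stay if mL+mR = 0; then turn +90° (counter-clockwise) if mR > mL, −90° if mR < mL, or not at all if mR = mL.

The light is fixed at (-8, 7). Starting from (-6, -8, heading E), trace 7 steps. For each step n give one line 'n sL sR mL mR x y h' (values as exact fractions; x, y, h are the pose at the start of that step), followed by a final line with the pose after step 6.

n=0: pose=(-6,-8,E); sL=12/37, sR=12/61; mL=288/2257, mR=-12/61; mL+mR=-156/2257 → advance -1; mR−mL=-12/37 → turn -1·90°
n=1: pose=(-7,-8,S); sL=30/149, sR=6/29; mL=-24/4321, mR=-6/29; mL+mR=-918/4321 → advance -1; mR−mL=-30/149 → turn -1·90°
n=2: pose=(-7,-7,W); sL=60/257, sR=12/29; mL=-1344/7453, mR=-12/29; mL+mR=-4428/7453 → advance -1; mR−mL=-60/257 → turn -1·90°
n=3: pose=(-6,-7,N); sL=5/12, sR=3/8; mL=1/24, mR=-3/8; mL+mR=-1/3 → advance -1; mR−mL=-5/12 → turn -1·90°
n=4: pose=(-6,-8,E); sL=12/37, sR=12/61; mL=288/2257, mR=-12/61; mL+mR=-156/2257 → advance -1; mR−mL=-12/37 → turn -1·90°
n=5: pose=(-7,-8,S); sL=30/149, sR=6/29; mL=-24/4321, mR=-6/29; mL+mR=-918/4321 → advance -1; mR−mL=-30/149 → turn -1·90°
n=6: pose=(-7,-7,W); sL=60/257, sR=12/29; mL=-1344/7453, mR=-12/29; mL+mR=-4428/7453 → advance -1; mR−mL=-60/257 → turn -1·90°

0 12/37 12/61 288/2257 -12/61 -6 -8 E
1 30/149 6/29 -24/4321 -6/29 -7 -8 S
2 60/257 12/29 -1344/7453 -12/29 -7 -7 W
3 5/12 3/8 1/24 -3/8 -6 -7 N
4 12/37 12/61 288/2257 -12/61 -6 -8 E
5 30/149 6/29 -24/4321 -6/29 -7 -8 S
6 60/257 12/29 -1344/7453 -12/29 -7 -7 W
final -6 -7 N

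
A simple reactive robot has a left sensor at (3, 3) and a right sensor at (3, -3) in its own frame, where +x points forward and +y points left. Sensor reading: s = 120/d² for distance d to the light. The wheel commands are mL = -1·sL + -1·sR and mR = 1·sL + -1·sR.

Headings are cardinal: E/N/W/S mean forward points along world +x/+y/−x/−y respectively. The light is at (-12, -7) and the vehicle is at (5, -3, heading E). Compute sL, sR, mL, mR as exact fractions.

left sensor world pos  = (8, 0); dL² = 449
right sensor world pos = (8, -6); dR² = 401
sL = 120/449 = 120/449
sR = 120/401 = 120/401
mL = -1·sL + -1·sR = -102000/180049
mR = 1·sL + -1·sR = -5760/180049

120/449 120/401 -102000/180049 -5760/180049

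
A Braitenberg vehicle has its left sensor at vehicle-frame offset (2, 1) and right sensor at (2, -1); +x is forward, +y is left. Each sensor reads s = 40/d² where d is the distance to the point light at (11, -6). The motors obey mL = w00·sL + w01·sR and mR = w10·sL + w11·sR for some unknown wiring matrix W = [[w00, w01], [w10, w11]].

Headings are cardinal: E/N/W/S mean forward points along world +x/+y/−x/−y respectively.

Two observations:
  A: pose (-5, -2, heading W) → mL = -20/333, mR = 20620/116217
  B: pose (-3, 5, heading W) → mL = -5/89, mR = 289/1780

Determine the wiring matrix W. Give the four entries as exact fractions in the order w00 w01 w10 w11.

-1/2 0 1 1/2

obs A: pose=(-5,-2,W) → sL=40/333, sR=40/349, mL=-20/333, mR=20620/116217
obs B: pose=(-3,5,W) → sL=10/89, sR=1/10, mL=-5/89, mR=289/1780
sensor matrix S = [[40/333, 40/349], [10/89, 1/10]]; det S = -8956/10343313
solve [mL_A; mL_B] = S·[w00; w01] and [mR_A; mR_B] = S·[w10; w11]:
  w00 = -1/2, w01 = 0, w10 = 1, w11 = 1/2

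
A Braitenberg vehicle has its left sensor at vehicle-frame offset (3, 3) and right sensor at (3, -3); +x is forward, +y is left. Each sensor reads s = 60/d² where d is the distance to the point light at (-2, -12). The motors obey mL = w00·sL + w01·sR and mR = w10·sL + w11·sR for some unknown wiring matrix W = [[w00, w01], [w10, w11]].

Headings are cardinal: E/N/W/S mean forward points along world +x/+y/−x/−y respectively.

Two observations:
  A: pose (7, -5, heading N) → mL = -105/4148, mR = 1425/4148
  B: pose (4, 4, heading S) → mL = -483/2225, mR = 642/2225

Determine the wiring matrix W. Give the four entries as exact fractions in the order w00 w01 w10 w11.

1/2 -1 1/2 1/2

obs A: pose=(7,-5,N) → sL=15/34, sR=15/61, mL=-105/4148, mR=1425/4148
obs B: pose=(4,4,S) → sL=6/25, sR=30/89, mL=-483/2225, mR=642/2225
sensor matrix S = [[15/34, 15/61], [6/25, 30/89]]; det S = 41391/461465
solve [mL_A; mL_B] = S·[w00; w01] and [mR_A; mR_B] = S·[w10; w11]:
  w00 = 1/2, w01 = -1, w10 = 1/2, w11 = 1/2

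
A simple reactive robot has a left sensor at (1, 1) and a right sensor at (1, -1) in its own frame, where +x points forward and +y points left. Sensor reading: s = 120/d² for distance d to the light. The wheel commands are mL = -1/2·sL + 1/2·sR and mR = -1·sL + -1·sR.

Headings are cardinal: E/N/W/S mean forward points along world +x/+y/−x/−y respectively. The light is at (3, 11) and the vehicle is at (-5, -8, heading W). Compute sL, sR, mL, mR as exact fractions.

120/481 8/27 304/12987 -7088/12987

left sensor world pos  = (-6, -9); dL² = 481
right sensor world pos = (-6, -7); dR² = 405
sL = 120/481 = 120/481
sR = 120/405 = 8/27
mL = -1/2·sL + 1/2·sR = 304/12987
mR = -1·sL + -1·sR = -7088/12987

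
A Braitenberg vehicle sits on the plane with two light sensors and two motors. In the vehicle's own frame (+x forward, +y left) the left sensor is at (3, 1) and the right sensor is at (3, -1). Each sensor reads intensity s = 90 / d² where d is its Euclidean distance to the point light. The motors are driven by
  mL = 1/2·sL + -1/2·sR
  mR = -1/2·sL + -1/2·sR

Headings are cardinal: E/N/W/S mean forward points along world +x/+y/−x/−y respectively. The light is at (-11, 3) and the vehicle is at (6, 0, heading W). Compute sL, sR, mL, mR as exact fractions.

45/106 9/20 -27/2120 -927/2120

left sensor world pos  = (3, -1); dL² = 212
right sensor world pos = (3, 1); dR² = 200
sL = 90/212 = 45/106
sR = 90/200 = 9/20
mL = 1/2·sL + -1/2·sR = -27/2120
mR = -1/2·sL + -1/2·sR = -927/2120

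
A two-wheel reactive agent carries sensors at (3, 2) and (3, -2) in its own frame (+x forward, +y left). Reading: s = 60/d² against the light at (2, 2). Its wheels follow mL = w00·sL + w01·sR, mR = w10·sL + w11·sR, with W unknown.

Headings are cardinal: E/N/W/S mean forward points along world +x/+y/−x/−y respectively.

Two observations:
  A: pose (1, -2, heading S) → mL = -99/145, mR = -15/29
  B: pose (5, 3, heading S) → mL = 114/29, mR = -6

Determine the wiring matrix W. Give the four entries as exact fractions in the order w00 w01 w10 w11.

obs A: pose=(1,-2,S) → sL=6/5, sR=30/29, mL=-99/145, mR=-15/29
obs B: pose=(5,3,S) → sL=60/29, sR=12, mL=114/29, mR=-6
sensor matrix S = [[6/5, 30/29], [60/29, 12]]; det S = 51552/4205
solve [mL_A; mL_B] = S·[w00; w01] and [mR_A; mR_B] = S·[w10; w11]:
  w00 = -1, w01 = 1/2, w10 = 0, w11 = -1/2

-1 1/2 0 -1/2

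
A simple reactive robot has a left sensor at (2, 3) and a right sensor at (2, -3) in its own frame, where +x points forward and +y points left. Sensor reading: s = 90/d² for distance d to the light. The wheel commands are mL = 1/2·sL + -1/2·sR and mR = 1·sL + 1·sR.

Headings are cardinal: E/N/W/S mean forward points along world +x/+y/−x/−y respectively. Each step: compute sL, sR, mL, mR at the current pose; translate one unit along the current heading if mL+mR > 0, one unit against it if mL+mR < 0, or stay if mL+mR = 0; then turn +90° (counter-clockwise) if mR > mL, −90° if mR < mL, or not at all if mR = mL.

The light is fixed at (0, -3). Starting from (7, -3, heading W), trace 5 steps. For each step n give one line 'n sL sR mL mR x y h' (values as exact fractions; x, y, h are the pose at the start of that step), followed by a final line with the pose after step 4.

n=0: pose=(7,-3,W); sL=45/17, sR=45/17; mL=0, mR=90/17; mL+mR=90/17 → advance +1; mR−mL=90/17 → turn +1·90°
n=1: pose=(6,-3,S); sL=18/17, sR=90/13; mL=-648/221, mR=1764/221; mL+mR=1116/221 → advance +1; mR−mL=2412/221 → turn +1·90°
n=2: pose=(6,-4,E); sL=45/34, sR=9/8; mL=27/272, mR=333/136; mL+mR=693/272 → advance +1; mR−mL=639/272 → turn +1·90°
n=3: pose=(7,-4,N); sL=90/17, sR=90/101; mL=3780/1717, mR=10620/1717; mL+mR=14400/1717 → advance +1; mR−mL=6840/1717 → turn +1·90°
n=4: pose=(7,-3,W); sL=45/17, sR=45/17; mL=0, mR=90/17; mL+mR=90/17 → advance +1; mR−mL=90/17 → turn +1·90°

0 45/17 45/17 0 90/17 7 -3 W
1 18/17 90/13 -648/221 1764/221 6 -3 S
2 45/34 9/8 27/272 333/136 6 -4 E
3 90/17 90/101 3780/1717 10620/1717 7 -4 N
4 45/17 45/17 0 90/17 7 -3 W
final 6 -3 S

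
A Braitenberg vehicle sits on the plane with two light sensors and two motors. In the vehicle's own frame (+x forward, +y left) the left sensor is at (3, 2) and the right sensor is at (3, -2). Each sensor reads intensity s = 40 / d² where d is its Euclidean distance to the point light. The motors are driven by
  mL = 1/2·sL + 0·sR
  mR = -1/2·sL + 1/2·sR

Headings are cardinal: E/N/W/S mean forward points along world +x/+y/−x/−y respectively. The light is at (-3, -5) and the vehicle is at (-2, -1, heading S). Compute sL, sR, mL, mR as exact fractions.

4 20 2 8

left sensor world pos  = (0, -4); dL² = 10
right sensor world pos = (-4, -4); dR² = 2
sL = 40/10 = 4
sR = 40/2 = 20
mL = 1/2·sL + 0·sR = 2
mR = -1/2·sL + 1/2·sR = 8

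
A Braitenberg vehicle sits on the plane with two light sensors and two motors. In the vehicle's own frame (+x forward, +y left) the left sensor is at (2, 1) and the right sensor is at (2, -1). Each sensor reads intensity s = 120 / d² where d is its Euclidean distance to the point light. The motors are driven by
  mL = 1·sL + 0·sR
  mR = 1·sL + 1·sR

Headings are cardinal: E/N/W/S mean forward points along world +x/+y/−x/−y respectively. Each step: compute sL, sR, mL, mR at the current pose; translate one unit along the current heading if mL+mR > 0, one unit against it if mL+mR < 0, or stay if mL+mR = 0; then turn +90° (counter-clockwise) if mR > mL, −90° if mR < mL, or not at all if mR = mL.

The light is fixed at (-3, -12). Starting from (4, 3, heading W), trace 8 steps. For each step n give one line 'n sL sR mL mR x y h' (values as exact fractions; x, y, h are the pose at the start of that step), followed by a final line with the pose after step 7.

n=0: pose=(4,3,W); sL=120/221, sR=120/281; mL=120/221, mR=60240/62101; mL+mR=93960/62101 → advance +1; mR−mL=120/281 → turn +1·90°
n=1: pose=(3,3,S); sL=60/109, sR=60/97; mL=60/109, mR=12360/10573; mL+mR=18180/10573 → advance +1; mR−mL=60/97 → turn +1·90°
n=2: pose=(3,2,E); sL=120/289, sR=120/233; mL=120/289, mR=62640/67337; mL+mR=90600/67337 → advance +1; mR−mL=120/233 → turn +1·90°
n=3: pose=(4,2,N); sL=30/73, sR=3/8; mL=30/73, mR=459/584; mL+mR=699/584 → advance +1; mR−mL=3/8 → turn +1·90°
n=4: pose=(4,3,W); sL=120/221, sR=120/281; mL=120/221, mR=60240/62101; mL+mR=93960/62101 → advance +1; mR−mL=120/281 → turn +1·90°
n=5: pose=(3,3,S); sL=60/109, sR=60/97; mL=60/109, mR=12360/10573; mL+mR=18180/10573 → advance +1; mR−mL=60/97 → turn +1·90°
n=6: pose=(3,2,E); sL=120/289, sR=120/233; mL=120/289, mR=62640/67337; mL+mR=90600/67337 → advance +1; mR−mL=120/233 → turn +1·90°
n=7: pose=(4,2,N); sL=30/73, sR=3/8; mL=30/73, mR=459/584; mL+mR=699/584 → advance +1; mR−mL=3/8 → turn +1·90°

0 120/221 120/281 120/221 60240/62101 4 3 W
1 60/109 60/97 60/109 12360/10573 3 3 S
2 120/289 120/233 120/289 62640/67337 3 2 E
3 30/73 3/8 30/73 459/584 4 2 N
4 120/221 120/281 120/221 60240/62101 4 3 W
5 60/109 60/97 60/109 12360/10573 3 3 S
6 120/289 120/233 120/289 62640/67337 3 2 E
7 30/73 3/8 30/73 459/584 4 2 N
final 4 3 W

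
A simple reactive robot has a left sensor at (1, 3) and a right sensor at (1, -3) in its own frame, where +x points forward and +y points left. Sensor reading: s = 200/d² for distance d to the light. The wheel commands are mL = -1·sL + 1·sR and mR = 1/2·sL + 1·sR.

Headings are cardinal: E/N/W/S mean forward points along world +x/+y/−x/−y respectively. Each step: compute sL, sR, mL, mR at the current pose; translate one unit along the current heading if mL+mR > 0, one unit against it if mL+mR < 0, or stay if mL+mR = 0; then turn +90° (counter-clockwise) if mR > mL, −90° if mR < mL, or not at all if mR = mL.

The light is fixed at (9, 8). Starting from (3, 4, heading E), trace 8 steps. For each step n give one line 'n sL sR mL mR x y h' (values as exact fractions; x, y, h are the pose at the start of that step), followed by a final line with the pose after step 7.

0 100/13 100/37 -2400/481 3150/481 3 4 E
1 200/73 200/13 12000/949 15900/949 4 4 N
2 25/9 50/9 25/9 125/18 4 5 W
3 8 200/97 -576/97 588/97 3 5 S
4 100/13 100/37 -2400/481 3150/481 3 4 E
5 200/73 200/13 12000/949 15900/949 4 4 N
6 25/9 50/9 25/9 125/18 4 5 W
7 8 200/97 -576/97 588/97 3 5 S
final 3 4 E

n=0: pose=(3,4,E); sL=100/13, sR=100/37; mL=-2400/481, mR=3150/481; mL+mR=750/481 → advance +1; mR−mL=150/13 → turn +1·90°
n=1: pose=(4,4,N); sL=200/73, sR=200/13; mL=12000/949, mR=15900/949; mL+mR=27900/949 → advance +1; mR−mL=300/73 → turn +1·90°
n=2: pose=(4,5,W); sL=25/9, sR=50/9; mL=25/9, mR=125/18; mL+mR=175/18 → advance +1; mR−mL=25/6 → turn +1·90°
n=3: pose=(3,5,S); sL=8, sR=200/97; mL=-576/97, mR=588/97; mL+mR=12/97 → advance +1; mR−mL=12 → turn +1·90°
n=4: pose=(3,4,E); sL=100/13, sR=100/37; mL=-2400/481, mR=3150/481; mL+mR=750/481 → advance +1; mR−mL=150/13 → turn +1·90°
n=5: pose=(4,4,N); sL=200/73, sR=200/13; mL=12000/949, mR=15900/949; mL+mR=27900/949 → advance +1; mR−mL=300/73 → turn +1·90°
n=6: pose=(4,5,W); sL=25/9, sR=50/9; mL=25/9, mR=125/18; mL+mR=175/18 → advance +1; mR−mL=25/6 → turn +1·90°
n=7: pose=(3,5,S); sL=8, sR=200/97; mL=-576/97, mR=588/97; mL+mR=12/97 → advance +1; mR−mL=12 → turn +1·90°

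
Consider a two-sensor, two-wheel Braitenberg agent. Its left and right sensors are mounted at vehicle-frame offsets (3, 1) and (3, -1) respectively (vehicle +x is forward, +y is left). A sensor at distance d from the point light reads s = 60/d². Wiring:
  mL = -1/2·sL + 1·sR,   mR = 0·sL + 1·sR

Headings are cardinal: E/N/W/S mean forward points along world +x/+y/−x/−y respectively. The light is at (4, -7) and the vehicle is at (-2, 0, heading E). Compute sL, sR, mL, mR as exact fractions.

left sensor world pos  = (1, 1); dL² = 73
right sensor world pos = (1, -1); dR² = 45
sL = 60/73 = 60/73
sR = 60/45 = 4/3
mL = -1/2·sL + 1·sR = 202/219
mR = 0·sL + 1·sR = 4/3

60/73 4/3 202/219 4/3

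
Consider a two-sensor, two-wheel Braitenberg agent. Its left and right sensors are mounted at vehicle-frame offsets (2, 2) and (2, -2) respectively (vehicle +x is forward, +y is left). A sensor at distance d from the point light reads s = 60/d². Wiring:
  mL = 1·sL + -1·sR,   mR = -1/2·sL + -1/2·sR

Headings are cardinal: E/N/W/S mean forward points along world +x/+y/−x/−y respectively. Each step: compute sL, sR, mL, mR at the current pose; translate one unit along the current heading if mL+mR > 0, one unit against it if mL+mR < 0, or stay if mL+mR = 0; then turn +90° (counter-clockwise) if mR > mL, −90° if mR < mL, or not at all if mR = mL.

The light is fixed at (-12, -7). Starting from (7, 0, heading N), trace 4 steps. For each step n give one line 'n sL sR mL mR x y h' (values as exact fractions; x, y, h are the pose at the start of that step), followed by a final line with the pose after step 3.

n=0: pose=(7,0,N); sL=6/37, sR=10/87; mL=152/3219, mR=-446/3219; mL+mR=-98/1073 → advance -1; mR−mL=-598/3219 → turn -1·90°
n=1: pose=(7,-1,E); sL=12/101, sR=60/457; mL=-576/46157, mR=-5772/46157; mL+mR=-6348/46157 → advance -1; mR−mL=-5196/46157 → turn -1·90°
n=2: pose=(6,-1,S); sL=15/104, sR=15/68; mL=-135/1768, mR=-645/3536; mL+mR=-915/3536 → advance -1; mR−mL=-375/3536 → turn -1·90°
n=3: pose=(6,0,W); sL=60/281, sR=60/337; mL=3360/94697, mR=-18540/94697; mL+mR=-15180/94697 → advance -1; mR−mL=-21900/94697 → turn -1·90°

0 6/37 10/87 152/3219 -446/3219 7 0 N
1 12/101 60/457 -576/46157 -5772/46157 7 -1 E
2 15/104 15/68 -135/1768 -645/3536 6 -1 S
3 60/281 60/337 3360/94697 -18540/94697 6 0 W
final 7 0 N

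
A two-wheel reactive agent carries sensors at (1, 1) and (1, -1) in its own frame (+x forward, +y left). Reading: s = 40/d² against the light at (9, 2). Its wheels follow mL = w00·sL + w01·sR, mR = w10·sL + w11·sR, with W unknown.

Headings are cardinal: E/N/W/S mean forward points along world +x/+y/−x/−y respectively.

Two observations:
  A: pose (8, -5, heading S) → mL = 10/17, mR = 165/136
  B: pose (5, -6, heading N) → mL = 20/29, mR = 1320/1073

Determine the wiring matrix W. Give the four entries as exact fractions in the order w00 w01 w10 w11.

obs A: pose=(8,-5,S) → sL=5/8, sR=10/17, mL=10/17, mR=165/136
obs B: pose=(5,-6,N) → sL=20/37, sR=20/29, mL=20/29, mR=1320/1073
sensor matrix S = [[5/8, 10/17], [20/37, 20/29]]; det S = 4125/36482
solve [mL_A; mL_B] = S·[w00; w01] and [mR_A; mR_B] = S·[w10; w11]:
  w00 = 0, w01 = 1, w10 = 1, w11 = 1

0 1 1 1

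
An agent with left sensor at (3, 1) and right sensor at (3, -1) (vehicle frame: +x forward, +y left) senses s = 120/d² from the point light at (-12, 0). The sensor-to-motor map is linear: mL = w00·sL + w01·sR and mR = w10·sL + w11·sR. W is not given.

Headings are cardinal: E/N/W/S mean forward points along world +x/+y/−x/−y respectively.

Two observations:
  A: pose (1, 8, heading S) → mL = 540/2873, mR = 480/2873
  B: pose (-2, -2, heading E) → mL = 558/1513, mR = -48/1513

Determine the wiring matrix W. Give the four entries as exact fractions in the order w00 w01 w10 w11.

obs A: pose=(1,8,S) → sL=120/221, sR=120/169, mL=540/2873, mR=480/2873
obs B: pose=(-2,-2,E) → sL=12/17, sR=60/89, mL=558/1513, mR=-48/1513
sensor matrix S = [[120/221, 120/169], [12/17, 60/89]]; det S = -34560/255697
solve [mL_A; mL_B] = S·[w00; w01] and [mR_A; mR_B] = S·[w10; w11]:
  w00 = 1, w01 = -1/2, w10 = -1, w11 = 1

1 -1/2 -1 1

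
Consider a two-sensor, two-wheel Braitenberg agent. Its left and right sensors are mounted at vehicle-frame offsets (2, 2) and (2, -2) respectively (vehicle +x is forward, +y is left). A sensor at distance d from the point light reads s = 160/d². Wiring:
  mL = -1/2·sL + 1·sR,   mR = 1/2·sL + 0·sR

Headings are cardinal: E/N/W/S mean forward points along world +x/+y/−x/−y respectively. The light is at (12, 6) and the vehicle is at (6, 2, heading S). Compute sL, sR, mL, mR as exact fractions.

left sensor world pos  = (8, 0); dL² = 52
right sensor world pos = (4, 0); dR² = 100
sL = 160/52 = 40/13
sR = 160/100 = 8/5
mL = -1/2·sL + 1·sR = 4/65
mR = 1/2·sL + 0·sR = 20/13

40/13 8/5 4/65 20/13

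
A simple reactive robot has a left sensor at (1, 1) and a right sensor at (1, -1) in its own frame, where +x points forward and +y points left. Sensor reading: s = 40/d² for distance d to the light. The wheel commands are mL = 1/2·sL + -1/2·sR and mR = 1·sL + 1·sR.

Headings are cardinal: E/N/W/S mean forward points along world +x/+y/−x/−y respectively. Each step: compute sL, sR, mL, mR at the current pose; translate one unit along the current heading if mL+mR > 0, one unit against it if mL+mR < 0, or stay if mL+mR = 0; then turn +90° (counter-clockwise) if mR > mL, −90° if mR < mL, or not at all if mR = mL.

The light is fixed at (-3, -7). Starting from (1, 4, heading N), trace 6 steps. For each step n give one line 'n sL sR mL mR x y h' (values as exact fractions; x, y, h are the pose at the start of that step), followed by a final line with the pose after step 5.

0 40/153 40/169 320/25857 12880/25857 1 4 N
1 4/13 20/89 48/1157 616/1157 1 5 W
2 40/137 8/25 -48/3425 2096/3425 0 5 S
3 1/4 10/29 -11/232 69/116 0 4 E
4 40/153 40/169 320/25857 12880/25857 1 4 N
5 4/13 20/89 48/1157 616/1157 1 5 W
final 0 5 S

n=0: pose=(1,4,N); sL=40/153, sR=40/169; mL=320/25857, mR=12880/25857; mL+mR=4400/8619 → advance +1; mR−mL=12560/25857 → turn +1·90°
n=1: pose=(1,5,W); sL=4/13, sR=20/89; mL=48/1157, mR=616/1157; mL+mR=664/1157 → advance +1; mR−mL=568/1157 → turn +1·90°
n=2: pose=(0,5,S); sL=40/137, sR=8/25; mL=-48/3425, mR=2096/3425; mL+mR=2048/3425 → advance +1; mR−mL=2144/3425 → turn +1·90°
n=3: pose=(0,4,E); sL=1/4, sR=10/29; mL=-11/232, mR=69/116; mL+mR=127/232 → advance +1; mR−mL=149/232 → turn +1·90°
n=4: pose=(1,4,N); sL=40/153, sR=40/169; mL=320/25857, mR=12880/25857; mL+mR=4400/8619 → advance +1; mR−mL=12560/25857 → turn +1·90°
n=5: pose=(1,5,W); sL=4/13, sR=20/89; mL=48/1157, mR=616/1157; mL+mR=664/1157 → advance +1; mR−mL=568/1157 → turn +1·90°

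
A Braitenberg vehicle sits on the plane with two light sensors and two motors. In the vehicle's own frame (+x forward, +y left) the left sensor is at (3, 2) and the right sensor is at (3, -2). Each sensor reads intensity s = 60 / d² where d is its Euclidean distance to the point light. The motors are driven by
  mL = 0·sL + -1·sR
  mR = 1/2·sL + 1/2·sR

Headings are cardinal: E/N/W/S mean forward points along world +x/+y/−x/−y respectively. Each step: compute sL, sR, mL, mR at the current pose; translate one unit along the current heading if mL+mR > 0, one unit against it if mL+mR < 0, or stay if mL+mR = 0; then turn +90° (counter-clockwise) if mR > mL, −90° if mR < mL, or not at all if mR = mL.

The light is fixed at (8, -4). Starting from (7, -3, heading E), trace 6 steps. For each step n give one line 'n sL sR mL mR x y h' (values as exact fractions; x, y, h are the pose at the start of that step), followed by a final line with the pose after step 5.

0 60/13 12 -12 108/13 7 -3 E
1 15/8 15/4 -15/4 45/16 6 -3 N
2 60/29 60/29 -60/29 60/29 6 -4 W
3 20/3 12/5 -12/5 68/15 6 -4 S
4 30 6 -6 18 6 -5 E
5 60/13 12 -12 108/13 7 -5 N
final 7 -6 W

n=0: pose=(7,-3,E); sL=60/13, sR=12; mL=-12, mR=108/13; mL+mR=-48/13 → advance -1; mR−mL=264/13 → turn +1·90°
n=1: pose=(6,-3,N); sL=15/8, sR=15/4; mL=-15/4, mR=45/16; mL+mR=-15/16 → advance -1; mR−mL=105/16 → turn +1·90°
n=2: pose=(6,-4,W); sL=60/29, sR=60/29; mL=-60/29, mR=60/29; mL+mR=0 → advance +0; mR−mL=120/29 → turn +1·90°
n=3: pose=(6,-4,S); sL=20/3, sR=12/5; mL=-12/5, mR=68/15; mL+mR=32/15 → advance +1; mR−mL=104/15 → turn +1·90°
n=4: pose=(6,-5,E); sL=30, sR=6; mL=-6, mR=18; mL+mR=12 → advance +1; mR−mL=24 → turn +1·90°
n=5: pose=(7,-5,N); sL=60/13, sR=12; mL=-12, mR=108/13; mL+mR=-48/13 → advance -1; mR−mL=264/13 → turn +1·90°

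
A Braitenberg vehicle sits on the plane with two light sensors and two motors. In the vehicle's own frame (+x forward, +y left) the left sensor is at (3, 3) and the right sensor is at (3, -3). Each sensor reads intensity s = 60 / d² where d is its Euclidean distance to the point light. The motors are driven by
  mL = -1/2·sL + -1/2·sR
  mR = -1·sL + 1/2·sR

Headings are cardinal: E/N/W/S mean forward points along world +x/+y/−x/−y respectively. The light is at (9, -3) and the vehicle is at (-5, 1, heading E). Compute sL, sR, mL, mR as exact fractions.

left sensor world pos  = (-2, 4); dL² = 170
right sensor world pos = (-2, -2); dR² = 122
sL = 60/170 = 6/17
sR = 60/122 = 30/61
mL = -1/2·sL + -1/2·sR = -438/1037
mR = -1·sL + 1/2·sR = -111/1037

6/17 30/61 -438/1037 -111/1037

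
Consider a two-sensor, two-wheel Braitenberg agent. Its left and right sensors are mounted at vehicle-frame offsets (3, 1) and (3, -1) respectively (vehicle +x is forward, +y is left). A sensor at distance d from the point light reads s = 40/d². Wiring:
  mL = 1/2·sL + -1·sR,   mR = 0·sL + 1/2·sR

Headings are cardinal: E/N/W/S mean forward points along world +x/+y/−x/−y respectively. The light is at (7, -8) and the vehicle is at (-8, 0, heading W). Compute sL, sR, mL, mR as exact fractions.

left sensor world pos  = (-11, -1); dL² = 373
right sensor world pos = (-11, 1); dR² = 405
sL = 40/373 = 40/373
sR = 40/405 = 8/81
mL = 1/2·sL + -1·sR = -1364/30213
mR = 0·sL + 1/2·sR = 4/81

40/373 8/81 -1364/30213 4/81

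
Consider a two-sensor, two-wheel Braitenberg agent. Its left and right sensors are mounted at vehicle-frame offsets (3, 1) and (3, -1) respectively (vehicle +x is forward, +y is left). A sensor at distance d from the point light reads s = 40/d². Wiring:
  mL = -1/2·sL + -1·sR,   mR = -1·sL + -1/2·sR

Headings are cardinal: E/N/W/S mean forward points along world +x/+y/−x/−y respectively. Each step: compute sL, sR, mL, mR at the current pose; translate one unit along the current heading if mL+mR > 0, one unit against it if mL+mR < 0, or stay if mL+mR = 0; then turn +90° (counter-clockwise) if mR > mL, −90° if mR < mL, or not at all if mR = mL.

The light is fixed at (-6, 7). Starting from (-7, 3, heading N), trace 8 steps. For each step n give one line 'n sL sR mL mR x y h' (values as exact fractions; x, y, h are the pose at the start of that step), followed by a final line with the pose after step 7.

0 8 40 -44 -28 -7 3 N
1 10/13 5/4 -85/52 -145/104 -7 2 W
2 8/13 8/13 -12/13 -12/13 -6 2 S
3 4/5 4/5 -6/5 -6/5 -6 3 S
4 40/37 40/37 -60/37 -60/37 -6 4 S
5 20/13 20/13 -30/13 -30/13 -6 5 S
6 40/17 40/17 -60/17 -60/17 -6 6 S
7 4 4 -6 -6 -6 7 S
final -6 8 S

n=0: pose=(-7,3,N); sL=8, sR=40; mL=-44, mR=-28; mL+mR=-72 → advance -1; mR−mL=16 → turn +1·90°
n=1: pose=(-7,2,W); sL=10/13, sR=5/4; mL=-85/52, mR=-145/104; mL+mR=-315/104 → advance -1; mR−mL=25/104 → turn +1·90°
n=2: pose=(-6,2,S); sL=8/13, sR=8/13; mL=-12/13, mR=-12/13; mL+mR=-24/13 → advance -1; mR−mL=0 → turn +0·90°
n=3: pose=(-6,3,S); sL=4/5, sR=4/5; mL=-6/5, mR=-6/5; mL+mR=-12/5 → advance -1; mR−mL=0 → turn +0·90°
n=4: pose=(-6,4,S); sL=40/37, sR=40/37; mL=-60/37, mR=-60/37; mL+mR=-120/37 → advance -1; mR−mL=0 → turn +0·90°
n=5: pose=(-6,5,S); sL=20/13, sR=20/13; mL=-30/13, mR=-30/13; mL+mR=-60/13 → advance -1; mR−mL=0 → turn +0·90°
n=6: pose=(-6,6,S); sL=40/17, sR=40/17; mL=-60/17, mR=-60/17; mL+mR=-120/17 → advance -1; mR−mL=0 → turn +0·90°
n=7: pose=(-6,7,S); sL=4, sR=4; mL=-6, mR=-6; mL+mR=-12 → advance -1; mR−mL=0 → turn +0·90°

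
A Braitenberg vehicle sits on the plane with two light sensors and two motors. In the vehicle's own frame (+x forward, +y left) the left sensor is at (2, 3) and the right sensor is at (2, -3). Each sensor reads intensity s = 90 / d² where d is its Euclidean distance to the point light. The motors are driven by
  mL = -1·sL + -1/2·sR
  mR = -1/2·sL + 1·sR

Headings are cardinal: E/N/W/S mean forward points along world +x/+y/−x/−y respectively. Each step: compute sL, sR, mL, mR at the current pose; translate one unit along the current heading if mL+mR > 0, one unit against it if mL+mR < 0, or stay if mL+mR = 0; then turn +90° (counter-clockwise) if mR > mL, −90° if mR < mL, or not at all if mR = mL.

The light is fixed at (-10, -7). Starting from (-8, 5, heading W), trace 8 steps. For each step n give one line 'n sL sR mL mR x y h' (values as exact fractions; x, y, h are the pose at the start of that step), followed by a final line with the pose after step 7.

n=0: pose=(-8,5,W); sL=10/9, sR=2/5; mL=-59/45, mR=-7/45; mL+mR=-22/15 → advance -1; mR−mL=52/45 → turn +1·90°
n=1: pose=(-7,5,S); sL=45/68, sR=9/10; mL=-189/170, mR=387/680; mL+mR=-369/680 → advance -1; mR−mL=1143/680 → turn +1·90°
n=2: pose=(-7,6,E); sL=90/281, sR=18/25; mL=-4779/7025, mR=3933/7025; mL+mR=-846/7025 → advance -1; mR−mL=8712/7025 → turn +1·90°
n=3: pose=(-8,6,N); sL=45/113, sR=9/25; mL=-3267/5650, mR=909/5650; mL+mR=-1179/2825 → advance -1; mR−mL=2088/2825 → turn +1·90°
n=4: pose=(-8,5,W); sL=10/9, sR=2/5; mL=-59/45, mR=-7/45; mL+mR=-22/15 → advance -1; mR−mL=52/45 → turn +1·90°
n=5: pose=(-7,5,S); sL=45/68, sR=9/10; mL=-189/170, mR=387/680; mL+mR=-369/680 → advance -1; mR−mL=1143/680 → turn +1·90°
n=6: pose=(-7,6,E); sL=90/281, sR=18/25; mL=-4779/7025, mR=3933/7025; mL+mR=-846/7025 → advance -1; mR−mL=8712/7025 → turn +1·90°
n=7: pose=(-8,6,N); sL=45/113, sR=9/25; mL=-3267/5650, mR=909/5650; mL+mR=-1179/2825 → advance -1; mR−mL=2088/2825 → turn +1·90°

0 10/9 2/5 -59/45 -7/45 -8 5 W
1 45/68 9/10 -189/170 387/680 -7 5 S
2 90/281 18/25 -4779/7025 3933/7025 -7 6 E
3 45/113 9/25 -3267/5650 909/5650 -8 6 N
4 10/9 2/5 -59/45 -7/45 -8 5 W
5 45/68 9/10 -189/170 387/680 -7 5 S
6 90/281 18/25 -4779/7025 3933/7025 -7 6 E
7 45/113 9/25 -3267/5650 909/5650 -8 6 N
final -8 5 W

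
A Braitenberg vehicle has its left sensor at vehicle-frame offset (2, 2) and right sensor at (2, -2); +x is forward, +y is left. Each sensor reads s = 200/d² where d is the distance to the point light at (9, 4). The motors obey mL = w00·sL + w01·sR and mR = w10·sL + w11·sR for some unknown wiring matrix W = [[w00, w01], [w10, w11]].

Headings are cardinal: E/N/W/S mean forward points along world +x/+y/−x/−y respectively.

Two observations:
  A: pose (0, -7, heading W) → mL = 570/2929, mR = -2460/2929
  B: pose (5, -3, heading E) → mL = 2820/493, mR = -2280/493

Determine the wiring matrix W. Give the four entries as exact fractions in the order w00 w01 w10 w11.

1 -1/2 -1/2 -1/2

obs A: pose=(0,-7,W) → sL=20/29, sR=100/101, mL=570/2929, mR=-2460/2929
obs B: pose=(5,-3,E) → sL=200/29, sR=40/17, mL=2820/493, mR=-2280/493
sensor matrix S = [[20/29, 100/101], [200/29, 40/17]]; det S = -259200/49793
solve [mL_A; mL_B] = S·[w00; w01] and [mR_A; mR_B] = S·[w10; w11]:
  w00 = 1, w01 = -1/2, w10 = -1/2, w11 = -1/2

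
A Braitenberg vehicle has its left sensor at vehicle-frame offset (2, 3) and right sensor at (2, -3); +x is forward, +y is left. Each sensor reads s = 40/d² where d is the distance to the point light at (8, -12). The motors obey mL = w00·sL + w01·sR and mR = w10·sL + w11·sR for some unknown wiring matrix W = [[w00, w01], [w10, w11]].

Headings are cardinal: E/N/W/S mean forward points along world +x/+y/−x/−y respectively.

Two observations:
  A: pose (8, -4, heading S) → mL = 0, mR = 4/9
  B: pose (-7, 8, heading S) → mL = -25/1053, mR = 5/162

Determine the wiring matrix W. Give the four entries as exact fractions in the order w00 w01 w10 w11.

-1 1 0 1/2

obs A: pose=(8,-4,S) → sL=8/9, sR=8/9, mL=0, mR=4/9
obs B: pose=(-7,8,S) → sL=10/117, sR=5/81, mL=-25/1053, mR=5/162
sensor matrix S = [[8/9, 8/9], [10/117, 5/81]]; det S = -200/9477
solve [mL_A; mL_B] = S·[w00; w01] and [mR_A; mR_B] = S·[w10; w11]:
  w00 = -1, w01 = 1, w10 = 0, w11 = 1/2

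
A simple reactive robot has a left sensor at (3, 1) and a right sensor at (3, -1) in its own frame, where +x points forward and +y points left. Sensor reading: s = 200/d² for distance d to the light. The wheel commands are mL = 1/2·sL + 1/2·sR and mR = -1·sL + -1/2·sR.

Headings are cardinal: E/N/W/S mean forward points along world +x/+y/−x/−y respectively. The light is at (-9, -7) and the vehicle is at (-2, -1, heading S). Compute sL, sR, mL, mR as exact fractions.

left sensor world pos  = (-1, -4); dL² = 73
right sensor world pos = (-3, -4); dR² = 45
sL = 200/73 = 200/73
sR = 200/45 = 40/9
mL = 1/2·sL + 1/2·sR = 2360/657
mR = -1·sL + -1/2·sR = -3260/657

200/73 40/9 2360/657 -3260/657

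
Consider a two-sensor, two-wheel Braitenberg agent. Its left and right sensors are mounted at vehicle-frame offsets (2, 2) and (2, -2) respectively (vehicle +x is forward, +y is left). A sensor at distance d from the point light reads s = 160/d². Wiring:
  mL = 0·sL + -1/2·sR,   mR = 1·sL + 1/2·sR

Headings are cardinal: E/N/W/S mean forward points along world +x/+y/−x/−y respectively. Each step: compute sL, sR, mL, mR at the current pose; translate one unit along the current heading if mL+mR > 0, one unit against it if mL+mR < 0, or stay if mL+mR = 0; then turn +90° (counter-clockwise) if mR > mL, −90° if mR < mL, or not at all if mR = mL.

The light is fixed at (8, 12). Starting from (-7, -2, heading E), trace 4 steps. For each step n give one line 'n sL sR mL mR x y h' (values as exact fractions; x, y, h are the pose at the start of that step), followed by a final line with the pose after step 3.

n=0: pose=(-7,-2,E); sL=160/313, sR=32/85; mL=-16/85, mR=18608/26605; mL+mR=160/313 → advance +1; mR−mL=23616/26605 → turn +1·90°
n=1: pose=(-6,-2,N); sL=2/5, sR=5/9; mL=-5/18, mR=61/90; mL+mR=2/5 → advance +1; mR−mL=43/45 → turn +1·90°
n=2: pose=(-6,-1,W); sL=160/481, sR=160/377; mL=-80/377, mR=7600/13949; mL+mR=160/481 → advance +1; mR−mL=10560/13949 → turn +1·90°
n=3: pose=(-7,-1,S); sL=80/197, sR=80/257; mL=-40/257, mR=28440/50629; mL+mR=80/197 → advance +1; mR−mL=36320/50629 → turn +1·90°

0 160/313 32/85 -16/85 18608/26605 -7 -2 E
1 2/5 5/9 -5/18 61/90 -6 -2 N
2 160/481 160/377 -80/377 7600/13949 -6 -1 W
3 80/197 80/257 -40/257 28440/50629 -7 -1 S
final -7 -2 E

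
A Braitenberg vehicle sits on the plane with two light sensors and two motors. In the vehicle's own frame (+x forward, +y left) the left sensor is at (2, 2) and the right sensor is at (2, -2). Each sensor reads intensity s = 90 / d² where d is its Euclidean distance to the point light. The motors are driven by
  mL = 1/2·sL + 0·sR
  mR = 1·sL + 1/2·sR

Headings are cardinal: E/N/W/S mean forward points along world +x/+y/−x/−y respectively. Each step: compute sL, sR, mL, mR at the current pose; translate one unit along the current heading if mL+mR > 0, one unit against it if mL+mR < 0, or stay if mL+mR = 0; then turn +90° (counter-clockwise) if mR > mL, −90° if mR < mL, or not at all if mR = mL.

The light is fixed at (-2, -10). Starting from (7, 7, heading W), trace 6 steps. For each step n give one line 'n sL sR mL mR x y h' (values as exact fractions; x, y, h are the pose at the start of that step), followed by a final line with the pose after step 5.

0 45/137 9/41 45/274 4923/11234 7 7 W
1 18/65 10/29 9/65 847/1885 6 7 S
2 45/212 45/148 45/424 5715/15688 6 6 E
3 90/373 18/89 45/373 11367/33197 7 6 N
4 45/137 9/41 45/274 4923/11234 7 7 W
5 18/65 10/29 9/65 847/1885 6 7 S
final 6 6 E

n=0: pose=(7,7,W); sL=45/137, sR=9/41; mL=45/274, mR=4923/11234; mL+mR=3384/5617 → advance +1; mR−mL=1539/5617 → turn +1·90°
n=1: pose=(6,7,S); sL=18/65, sR=10/29; mL=9/65, mR=847/1885; mL+mR=1108/1885 → advance +1; mR−mL=586/1885 → turn +1·90°
n=2: pose=(6,6,E); sL=45/212, sR=45/148; mL=45/424, mR=5715/15688; mL+mR=1845/3922 → advance +1; mR−mL=2025/7844 → turn +1·90°
n=3: pose=(7,6,N); sL=90/373, sR=18/89; mL=45/373, mR=11367/33197; mL+mR=15372/33197 → advance +1; mR−mL=7362/33197 → turn +1·90°
n=4: pose=(7,7,W); sL=45/137, sR=9/41; mL=45/274, mR=4923/11234; mL+mR=3384/5617 → advance +1; mR−mL=1539/5617 → turn +1·90°
n=5: pose=(6,7,S); sL=18/65, sR=10/29; mL=9/65, mR=847/1885; mL+mR=1108/1885 → advance +1; mR−mL=586/1885 → turn +1·90°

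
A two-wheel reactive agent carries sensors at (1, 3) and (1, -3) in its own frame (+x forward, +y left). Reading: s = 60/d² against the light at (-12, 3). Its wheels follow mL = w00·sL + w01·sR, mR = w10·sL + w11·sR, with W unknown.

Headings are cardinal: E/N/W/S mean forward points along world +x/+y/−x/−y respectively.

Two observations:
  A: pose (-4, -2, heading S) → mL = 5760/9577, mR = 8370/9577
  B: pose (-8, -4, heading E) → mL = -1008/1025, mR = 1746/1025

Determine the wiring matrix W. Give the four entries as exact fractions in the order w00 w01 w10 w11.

-1 1 1 1/2

obs A: pose=(-4,-2,S) → sL=60/157, sR=60/61, mL=5760/9577, mR=8370/9577
obs B: pose=(-8,-4,E) → sL=60/41, sR=12/25, mL=-1008/1025, mR=1746/1025
sensor matrix S = [[60/157, 60/61], [60/41, 12/25]]; det S = -2465856/1963285
solve [mL_A; mL_B] = S·[w00; w01] and [mR_A; mR_B] = S·[w10; w11]:
  w00 = -1, w01 = 1, w10 = 1, w11 = 1/2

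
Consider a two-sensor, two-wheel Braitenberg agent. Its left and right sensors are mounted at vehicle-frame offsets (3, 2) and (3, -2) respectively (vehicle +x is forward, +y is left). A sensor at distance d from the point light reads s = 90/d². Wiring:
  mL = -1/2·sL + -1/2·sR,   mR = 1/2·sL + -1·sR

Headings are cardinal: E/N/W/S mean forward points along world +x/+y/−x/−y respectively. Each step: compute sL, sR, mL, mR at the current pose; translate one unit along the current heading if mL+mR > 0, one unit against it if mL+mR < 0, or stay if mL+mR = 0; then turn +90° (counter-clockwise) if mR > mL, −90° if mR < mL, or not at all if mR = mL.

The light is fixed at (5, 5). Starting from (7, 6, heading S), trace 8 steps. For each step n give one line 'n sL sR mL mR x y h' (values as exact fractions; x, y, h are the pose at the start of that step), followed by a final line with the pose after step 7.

0 9/2 45/2 -27/2 -81/4 7 6 S
1 90 90/17 -810/17 675/17 7 7 W
2 45/13 45 -315/13 -1125/26 8 7 S
3 90 18/5 -234/5 207/5 8 8 W
4 5/2 45/2 -25/2 -85/4 9 8 S
5 18 90/37 -378/37 243/37 9 9 W
6 9/5 9 -27/5 -81/10 10 9 S
7 90/13 90/53 -2970/689 1215/689 10 10 W
final 11 10 S

n=0: pose=(7,6,S); sL=9/2, sR=45/2; mL=-27/2, mR=-81/4; mL+mR=-135/4 → advance -1; mR−mL=-27/4 → turn -1·90°
n=1: pose=(7,7,W); sL=90, sR=90/17; mL=-810/17, mR=675/17; mL+mR=-135/17 → advance -1; mR−mL=1485/17 → turn +1·90°
n=2: pose=(8,7,S); sL=45/13, sR=45; mL=-315/13, mR=-1125/26; mL+mR=-135/2 → advance -1; mR−mL=-495/26 → turn -1·90°
n=3: pose=(8,8,W); sL=90, sR=18/5; mL=-234/5, mR=207/5; mL+mR=-27/5 → advance -1; mR−mL=441/5 → turn +1·90°
n=4: pose=(9,8,S); sL=5/2, sR=45/2; mL=-25/2, mR=-85/4; mL+mR=-135/4 → advance -1; mR−mL=-35/4 → turn -1·90°
n=5: pose=(9,9,W); sL=18, sR=90/37; mL=-378/37, mR=243/37; mL+mR=-135/37 → advance -1; mR−mL=621/37 → turn +1·90°
n=6: pose=(10,9,S); sL=9/5, sR=9; mL=-27/5, mR=-81/10; mL+mR=-27/2 → advance -1; mR−mL=-27/10 → turn -1·90°
n=7: pose=(10,10,W); sL=90/13, sR=90/53; mL=-2970/689, mR=1215/689; mL+mR=-135/53 → advance -1; mR−mL=4185/689 → turn +1·90°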